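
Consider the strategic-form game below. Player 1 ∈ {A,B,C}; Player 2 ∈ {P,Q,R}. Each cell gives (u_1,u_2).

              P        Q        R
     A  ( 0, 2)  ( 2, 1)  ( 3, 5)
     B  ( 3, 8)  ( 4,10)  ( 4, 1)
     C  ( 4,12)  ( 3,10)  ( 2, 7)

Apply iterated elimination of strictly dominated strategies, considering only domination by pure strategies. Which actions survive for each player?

P1 drop A (B beats it: P:3>0 Q:4>2 R:4>3)
P2 drop R (P beats it: B:8>1 C:12>7)
P1→{B,C} P2→{P,Q}

Survivors P1:{B,C} P2:{P,Q}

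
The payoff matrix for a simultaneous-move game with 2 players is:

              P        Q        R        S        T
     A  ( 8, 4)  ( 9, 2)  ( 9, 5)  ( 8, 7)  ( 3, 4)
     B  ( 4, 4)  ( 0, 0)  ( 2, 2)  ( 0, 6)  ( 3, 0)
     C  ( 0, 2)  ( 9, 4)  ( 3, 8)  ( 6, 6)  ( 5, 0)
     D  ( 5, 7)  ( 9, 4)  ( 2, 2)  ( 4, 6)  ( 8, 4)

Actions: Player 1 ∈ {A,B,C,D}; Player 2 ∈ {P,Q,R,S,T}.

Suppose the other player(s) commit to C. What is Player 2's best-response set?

u_2(P vs C) = 2
u_2(Q vs C) = 4
u_2(R vs C) = 8
u_2(S vs C) = 6
u_2(T vs C) = 0
max payoff 8 at {R}

argmax u_2 = {R}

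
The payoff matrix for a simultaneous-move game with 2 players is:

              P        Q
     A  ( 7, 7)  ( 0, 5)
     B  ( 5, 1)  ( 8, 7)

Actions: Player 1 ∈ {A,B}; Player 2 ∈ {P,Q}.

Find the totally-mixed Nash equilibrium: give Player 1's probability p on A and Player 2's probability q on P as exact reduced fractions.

P1 indiff ⇒ q·7+(1-q)·0 = q·5+(1-q)·8 ⇒ q(2) = (1-q)(8) ⇒ q = 4/5
P2 indiff ⇒ p·7+(1-p)·1 = p·5+(1-p)·7 ⇒ p(2) = (1-p)(6) ⇒ p = 3/4

P1 mixes 3/4 on A; P2 mixes 4/5 on P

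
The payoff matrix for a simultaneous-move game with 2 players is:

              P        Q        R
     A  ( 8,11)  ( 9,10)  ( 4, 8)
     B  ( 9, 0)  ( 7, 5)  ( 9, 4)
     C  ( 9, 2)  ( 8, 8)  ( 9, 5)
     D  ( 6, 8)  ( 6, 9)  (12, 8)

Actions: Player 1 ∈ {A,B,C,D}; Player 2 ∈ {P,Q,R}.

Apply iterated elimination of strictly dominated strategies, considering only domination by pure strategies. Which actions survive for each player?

P2 drop R (Q beats it: A:10>8 B:5>4 C:8>5 D:9>8)
P1 drop D (A beats it: P:8>6 Q:9>6)
P1→{A,B,C} P2→{P,Q}

Remaining: P1:{A,B,C} P2:{P,Q}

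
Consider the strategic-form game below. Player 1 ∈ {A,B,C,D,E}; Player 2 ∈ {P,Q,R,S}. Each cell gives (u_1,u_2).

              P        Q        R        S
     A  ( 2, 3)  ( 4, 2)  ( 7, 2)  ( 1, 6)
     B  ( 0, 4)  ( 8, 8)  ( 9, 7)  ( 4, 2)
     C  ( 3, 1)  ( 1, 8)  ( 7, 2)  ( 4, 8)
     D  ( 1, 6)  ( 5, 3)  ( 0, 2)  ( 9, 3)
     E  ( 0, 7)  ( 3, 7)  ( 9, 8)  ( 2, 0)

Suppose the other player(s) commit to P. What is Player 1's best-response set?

BR_1 = {C}

u_1(A vs P) = 2
u_1(B vs P) = 0
u_1(C vs P) = 3
u_1(D vs P) = 1
u_1(E vs P) = 0
max payoff 3 at {C}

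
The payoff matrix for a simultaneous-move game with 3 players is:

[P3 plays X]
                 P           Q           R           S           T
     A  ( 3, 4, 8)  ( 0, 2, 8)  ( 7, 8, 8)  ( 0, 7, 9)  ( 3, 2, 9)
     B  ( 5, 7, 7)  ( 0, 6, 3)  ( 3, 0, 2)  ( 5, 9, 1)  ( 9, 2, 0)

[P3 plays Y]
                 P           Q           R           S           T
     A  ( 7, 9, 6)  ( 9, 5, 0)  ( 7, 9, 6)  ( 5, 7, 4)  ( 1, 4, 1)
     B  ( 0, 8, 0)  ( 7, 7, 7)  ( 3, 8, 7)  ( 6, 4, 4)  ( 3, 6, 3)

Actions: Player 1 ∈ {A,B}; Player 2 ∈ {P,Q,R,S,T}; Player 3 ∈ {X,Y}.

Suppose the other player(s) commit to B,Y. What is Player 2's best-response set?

BR_2 = {P,R}

u_2(P vs B,Y) = 8
u_2(Q vs B,Y) = 7
u_2(R vs B,Y) = 8
u_2(S vs B,Y) = 4
u_2(T vs B,Y) = 6
max payoff 8 at {P,R}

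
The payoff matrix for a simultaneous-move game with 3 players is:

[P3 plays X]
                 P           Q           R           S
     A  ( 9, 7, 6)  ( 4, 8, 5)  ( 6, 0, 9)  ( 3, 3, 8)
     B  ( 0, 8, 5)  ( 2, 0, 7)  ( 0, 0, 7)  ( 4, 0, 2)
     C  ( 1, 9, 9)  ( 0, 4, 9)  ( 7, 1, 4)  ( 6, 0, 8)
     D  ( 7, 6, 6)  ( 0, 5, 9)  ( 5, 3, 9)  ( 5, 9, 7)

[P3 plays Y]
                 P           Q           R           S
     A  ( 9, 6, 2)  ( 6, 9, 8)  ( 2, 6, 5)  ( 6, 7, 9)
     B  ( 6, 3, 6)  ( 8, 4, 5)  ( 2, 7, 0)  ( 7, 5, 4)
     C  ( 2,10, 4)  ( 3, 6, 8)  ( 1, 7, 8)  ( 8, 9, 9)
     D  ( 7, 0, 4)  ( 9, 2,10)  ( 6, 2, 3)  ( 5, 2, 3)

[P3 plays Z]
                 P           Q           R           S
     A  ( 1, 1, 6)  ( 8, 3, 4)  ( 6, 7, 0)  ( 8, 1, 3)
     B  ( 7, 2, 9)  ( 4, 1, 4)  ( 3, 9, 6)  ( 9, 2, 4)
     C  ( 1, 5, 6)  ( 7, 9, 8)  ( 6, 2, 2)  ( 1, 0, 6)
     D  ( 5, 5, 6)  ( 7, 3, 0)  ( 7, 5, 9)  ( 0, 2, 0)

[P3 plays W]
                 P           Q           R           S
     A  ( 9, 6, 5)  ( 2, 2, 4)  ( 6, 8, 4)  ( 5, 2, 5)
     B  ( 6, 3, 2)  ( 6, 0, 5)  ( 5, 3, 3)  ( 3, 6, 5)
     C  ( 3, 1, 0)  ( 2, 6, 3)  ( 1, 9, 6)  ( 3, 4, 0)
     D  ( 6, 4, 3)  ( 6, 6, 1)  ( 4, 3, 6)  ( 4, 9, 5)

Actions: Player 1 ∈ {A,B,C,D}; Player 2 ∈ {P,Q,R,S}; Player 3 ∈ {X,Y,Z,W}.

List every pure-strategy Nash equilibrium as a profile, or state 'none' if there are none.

(A,P,X): not NE [P2→Q gives 8>7]
(A,P,Y): not NE [P2→Q gives 9>6; P3→Z gives 6>2]
(A,P,Z): not NE [P1→B gives 7>1; P2→R gives 7>1]
(A,P,W): not NE [P2→R gives 8>6; P3→Z gives 6>5]
(A,Q,X): not NE [P3→Y gives 8>5]
(A,Q,Y): not NE [P1→D gives 9>6]
(A,Q,Z): not NE [P2→R gives 7>3; P3→Y gives 8>4]
(A,Q,W): not NE [P1→D gives 6>2; P2→R gives 8>2; P3→Y gives 8>4]
(A,R,X): not NE [P1→C gives 7>6; P2→Q gives 8>0]
(A,R,Y): not NE [P1→D gives 6>2; P2→Q gives 9>6; P3→X gives 9>5]
(A,R,Z): not NE [P1→D gives 7>6; P3→X gives 9>0]
(A,R,W): not NE [P3→X gives 9>4]
(A,S,X): not NE [P1→C gives 6>3; P2→Q gives 8>3; P3→Y gives 9>8]
(A,S,Y): not NE [P1→C gives 8>6; P2→Q gives 9>7]
(A,S,Z): not NE [P1→B gives 9>8; P2→R gives 7>1; P3→Y gives 9>3]
(A,S,W): not NE [P2→R gives 8>2; P3→Y gives 9>5]
(B,P,X): not NE [P1→A gives 9>0; P3→Z gives 9>5]
(B,P,Y): not NE [P1→A gives 9>6; P2→R gives 7>3; P3→Z gives 9>6]
(B,P,Z): not NE [P2→R gives 9>2]
(B,P,W): not NE [P1→A gives 9>6; P2→S gives 6>3; P3→Z gives 9>2]
(B,Q,X): not NE [P1→A gives 4>2; P2→P gives 8>0]
(B,Q,Y): not NE [P1→D gives 9>8; P2→R gives 7>4; P3→X gives 7>5]
(B,Q,Z): not NE [P1→A gives 8>4; P2→R gives 9>1; P3→X gives 7>4]
(B,Q,W): not NE [P2→S gives 6>0; P3→X gives 7>5]
(B,R,X): not NE [P1→C gives 7>0; P2→P gives 8>0]
(B,R,Y): not NE [P1→D gives 6>2; P3→X gives 7>0]
(B,R,Z): not NE [P1→D gives 7>3; P3→X gives 7>6]
(B,R,W): not NE [P1→A gives 6>5; P2→S gives 6>3; P3→X gives 7>3]
(B,S,X): not NE [P1→C gives 6>4; P2→P gives 8>0; P3→W gives 5>2]
(B,S,Y): not NE [P1→C gives 8>7; P2→R gives 7>5; P3→W gives 5>4]
(B,S,Z): not NE [P2→R gives 9>2; P3→W gives 5>4]
(B,S,W): not NE [P1→A gives 5>3]
(C,P,X): not NE [P1→A gives 9>1]
(C,P,Y): not NE [P1→A gives 9>2; P3→X gives 9>4]
(C,P,Z): not NE [P1→B gives 7>1; P2→Q gives 9>5; P3→X gives 9>6]
(C,P,W): not NE [P1→A gives 9>3; P2→R gives 9>1; P3→X gives 9>0]
(C,Q,X): not NE [P1→A gives 4>0; P2→P gives 9>4]
(C,Q,Y): not NE [P1→D gives 9>3; P2→P gives 10>6; P3→X gives 9>8]
(C,Q,Z): not NE [P1→A gives 8>7; P3→X gives 9>8]
(C,Q,W): not NE [P1→D gives 6>2; P2→R gives 9>6; P3→X gives 9>3]
(C,R,X): not NE [P2→P gives 9>1; P3→Y gives 8>4]
(C,R,Y): not NE [P1→D gives 6>1; P2→P gives 10>7]
(C,R,Z): not NE [P1→D gives 7>6; P2→Q gives 9>2; P3→Y gives 8>2]
(C,R,W): not NE [P1→A gives 6>1; P3→Y gives 8>6]
(C,S,X): not NE [P2→P gives 9>0; P3→Y gives 9>8]
(C,S,Y): not NE [P2→P gives 10>9]
(C,S,Z): not NE [P1→B gives 9>1; P2→Q gives 9>0; P3→Y gives 9>6]
(C,S,W): not NE [P1→A gives 5>3; P2→R gives 9>4; P3→Y gives 9>0]
(D,P,X): not NE [P1→A gives 9>7; P2→S gives 9>6]
(D,P,Y): not NE [P1→A gives 9>7; P2→S gives 2>0; P3→Z gives 6>4]
(D,P,Z): not NE [P1→B gives 7>5]
(D,P,W): not NE [P1→A gives 9>6; P2→S gives 9>4; P3→Z gives 6>3]
(D,Q,X): not NE [P1→A gives 4>0; P2→S gives 9>5; P3→Y gives 10>9]
(D,Q,Y): NE
(D,Q,Z): not NE [P1→A gives 8>7; P2→R gives 5>3; P3→Y gives 10>0]
(D,Q,W): not NE [P2→S gives 9>6; P3→Y gives 10>1]
(D,R,X): not NE [P1→C gives 7>5; P2→S gives 9>3]
(D,R,Y): not NE [P3→Z gives 9>3]
(D,R,Z): NE
(D,R,W): not NE [P1→A gives 6>4; P2→S gives 9>3; P3→Z gives 9>6]
(D,S,X): not NE [P1→C gives 6>5]
(D,S,Y): not NE [P1→C gives 8>5; P3→X gives 7>3]
(D,S,Z): not NE [P1→B gives 9>0; P2→R gives 5>2; P3→X gives 7>0]
(D,S,W): not NE [P1→A gives 5>4; P3→X gives 7>5]

Nash profiles: (D,Q,Y), (D,R,Z)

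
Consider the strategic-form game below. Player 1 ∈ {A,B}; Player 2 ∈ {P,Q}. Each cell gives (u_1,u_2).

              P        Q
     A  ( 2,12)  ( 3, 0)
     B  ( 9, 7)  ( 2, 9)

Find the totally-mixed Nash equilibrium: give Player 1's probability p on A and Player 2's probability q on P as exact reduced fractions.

P1 indiff ⇒ q·2+(1-q)·3 = q·9+(1-q)·2 ⇒ q(-7) = (1-q)(-1) ⇒ q = 1/8
P2 indiff ⇒ p·12+(1-p)·7 = p·0+(1-p)·9 ⇒ p(12) = (1-p)(2) ⇒ p = 1/7

(p,q) = (1/7, 1/8)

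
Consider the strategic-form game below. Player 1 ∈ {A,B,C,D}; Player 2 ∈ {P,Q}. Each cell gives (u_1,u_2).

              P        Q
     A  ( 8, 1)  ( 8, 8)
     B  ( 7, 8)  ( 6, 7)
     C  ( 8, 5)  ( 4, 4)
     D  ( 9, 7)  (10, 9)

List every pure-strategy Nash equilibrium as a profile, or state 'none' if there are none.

Nash profiles: (D,Q)

(A,P): not NE [P1→D gives 9>8; P2→Q gives 8>1]
(A,Q): not NE [P1→D gives 10>8]
(B,P): not NE [P1→D gives 9>7]
(B,Q): not NE [P1→D gives 10>6; P2→P gives 8>7]
(C,P): not NE [P1→D gives 9>8]
(C,Q): not NE [P1→D gives 10>4; P2→P gives 5>4]
(D,P): not NE [P2→Q gives 9>7]
(D,Q): NE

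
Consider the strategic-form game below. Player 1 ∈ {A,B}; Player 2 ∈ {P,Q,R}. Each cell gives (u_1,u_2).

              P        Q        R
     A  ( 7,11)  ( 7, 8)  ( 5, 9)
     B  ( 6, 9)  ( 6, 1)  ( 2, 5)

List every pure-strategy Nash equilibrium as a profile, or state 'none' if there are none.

(A,P): NE
(A,Q): not NE [P2→P gives 11>8]
(A,R): not NE [P2→P gives 11>9]
(B,P): not NE [P1→A gives 7>6]
(B,Q): not NE [P1→A gives 7>6; P2→P gives 9>1]
(B,R): not NE [P1→A gives 5>2; P2→P gives 9>5]

Nash profiles: (A,P)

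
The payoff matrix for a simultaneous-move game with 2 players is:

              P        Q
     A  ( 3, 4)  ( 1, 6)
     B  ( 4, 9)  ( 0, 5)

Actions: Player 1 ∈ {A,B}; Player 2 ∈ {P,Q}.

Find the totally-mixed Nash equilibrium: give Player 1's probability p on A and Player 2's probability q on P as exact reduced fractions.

P1 mixes 2/3 on A; P2 mixes 1/2 on P

P1 indiff ⇒ q·3+(1-q)·1 = q·4+(1-q)·0 ⇒ q(-1) = (1-q)(-1) ⇒ q = 1/2
P2 indiff ⇒ p·4+(1-p)·9 = p·6+(1-p)·5 ⇒ p(-2) = (1-p)(-4) ⇒ p = 2/3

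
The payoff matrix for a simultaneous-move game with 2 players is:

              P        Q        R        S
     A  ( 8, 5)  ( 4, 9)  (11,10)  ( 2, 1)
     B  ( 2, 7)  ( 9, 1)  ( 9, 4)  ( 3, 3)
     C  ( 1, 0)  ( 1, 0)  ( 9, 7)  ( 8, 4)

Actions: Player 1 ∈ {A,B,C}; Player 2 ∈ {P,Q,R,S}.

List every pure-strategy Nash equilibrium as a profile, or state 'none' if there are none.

(A,P): not NE [P2→R gives 10>5]
(A,Q): not NE [P1→B gives 9>4; P2→R gives 10>9]
(A,R): NE
(A,S): not NE [P1→C gives 8>2; P2→R gives 10>1]
(B,P): not NE [P1→A gives 8>2]
(B,Q): not NE [P2→P gives 7>1]
(B,R): not NE [P1→A gives 11>9; P2→P gives 7>4]
(B,S): not NE [P1→C gives 8>3; P2→P gives 7>3]
(C,P): not NE [P1→A gives 8>1; P2→R gives 7>0]
(C,Q): not NE [P1→B gives 9>1; P2→R gives 7>0]
(C,R): not NE [P1→A gives 11>9]
(C,S): not NE [P2→R gives 7>4]

Nash profiles: (A,R)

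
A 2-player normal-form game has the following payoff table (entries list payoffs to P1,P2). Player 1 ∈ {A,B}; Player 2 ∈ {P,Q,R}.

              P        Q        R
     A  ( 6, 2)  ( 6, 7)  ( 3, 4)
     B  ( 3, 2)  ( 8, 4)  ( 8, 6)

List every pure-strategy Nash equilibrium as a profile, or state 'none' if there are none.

NE set: (B,R)

(A,P): not NE [P2→Q gives 7>2]
(A,Q): not NE [P1→B gives 8>6]
(A,R): not NE [P1→B gives 8>3; P2→Q gives 7>4]
(B,P): not NE [P1→A gives 6>3; P2→R gives 6>2]
(B,Q): not NE [P2→R gives 6>4]
(B,R): NE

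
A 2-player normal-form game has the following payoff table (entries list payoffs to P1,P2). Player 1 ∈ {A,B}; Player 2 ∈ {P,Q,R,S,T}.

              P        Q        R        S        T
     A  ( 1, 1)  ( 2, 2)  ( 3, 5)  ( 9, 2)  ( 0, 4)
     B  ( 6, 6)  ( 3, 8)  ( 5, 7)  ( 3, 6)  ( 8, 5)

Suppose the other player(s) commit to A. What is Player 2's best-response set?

u_2(P vs A) = 1
u_2(Q vs A) = 2
u_2(R vs A) = 5
u_2(S vs A) = 2
u_2(T vs A) = 4
max payoff 5 at {R}

BR_2 = {R}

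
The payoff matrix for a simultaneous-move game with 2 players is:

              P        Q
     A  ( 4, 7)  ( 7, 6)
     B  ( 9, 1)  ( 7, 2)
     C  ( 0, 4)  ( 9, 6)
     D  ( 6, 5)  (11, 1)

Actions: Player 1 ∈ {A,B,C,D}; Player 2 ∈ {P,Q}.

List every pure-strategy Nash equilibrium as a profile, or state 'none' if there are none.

(A,P): not NE [P1→B gives 9>4]
(A,Q): not NE [P1→D gives 11>7; P2→P gives 7>6]
(B,P): not NE [P2→Q gives 2>1]
(B,Q): not NE [P1→D gives 11>7]
(C,P): not NE [P1→B gives 9>0; P2→Q gives 6>4]
(C,Q): not NE [P1→D gives 11>9]
(D,P): not NE [P1→B gives 9>6]
(D,Q): not NE [P2→P gives 5>1]

No pure NE.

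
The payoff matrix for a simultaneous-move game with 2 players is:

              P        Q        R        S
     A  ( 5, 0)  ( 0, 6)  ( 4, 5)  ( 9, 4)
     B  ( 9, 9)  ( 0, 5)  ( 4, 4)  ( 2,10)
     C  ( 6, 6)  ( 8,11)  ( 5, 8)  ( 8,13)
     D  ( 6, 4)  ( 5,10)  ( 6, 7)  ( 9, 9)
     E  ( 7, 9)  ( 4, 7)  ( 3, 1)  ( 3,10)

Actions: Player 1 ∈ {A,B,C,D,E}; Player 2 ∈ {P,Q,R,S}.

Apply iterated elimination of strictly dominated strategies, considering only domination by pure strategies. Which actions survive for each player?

Remaining: P1:{A,C,D} P2:{Q,S}

P2 drop P (S beats it: A:4>0 B:10>9 C:13>6 D:9>4 E:10>9)
P1 drop B (C beats it: Q:8>0 R:5>4 S:8>2)
P1 drop E (C beats it: Q:8>4 R:5>3 S:8>3)
P2 drop R (Q beats it: A:6>5 C:11>8 D:10>7)
P1→{A,C,D} P2→{Q,S}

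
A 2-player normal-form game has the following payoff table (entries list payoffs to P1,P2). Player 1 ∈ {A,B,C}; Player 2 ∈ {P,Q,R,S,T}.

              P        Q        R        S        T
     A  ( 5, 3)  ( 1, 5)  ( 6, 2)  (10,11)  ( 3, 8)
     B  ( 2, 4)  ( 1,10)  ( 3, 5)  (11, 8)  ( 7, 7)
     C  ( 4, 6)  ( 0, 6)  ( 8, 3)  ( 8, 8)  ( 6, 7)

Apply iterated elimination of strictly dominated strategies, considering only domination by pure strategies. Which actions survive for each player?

Remaining: P1:{A,B} P2:{Q,S}

P2 drop P (S beats it: A:11>3 B:8>4 C:8>6)
P2 drop R (Q beats it: A:5>2 B:10>5 C:6>3)
P1 drop C (B beats it: Q:1>0 S:11>8 T:7>6)
P2 drop T (S beats it: A:11>8 B:8>7)
P1→{A,B} P2→{Q,S}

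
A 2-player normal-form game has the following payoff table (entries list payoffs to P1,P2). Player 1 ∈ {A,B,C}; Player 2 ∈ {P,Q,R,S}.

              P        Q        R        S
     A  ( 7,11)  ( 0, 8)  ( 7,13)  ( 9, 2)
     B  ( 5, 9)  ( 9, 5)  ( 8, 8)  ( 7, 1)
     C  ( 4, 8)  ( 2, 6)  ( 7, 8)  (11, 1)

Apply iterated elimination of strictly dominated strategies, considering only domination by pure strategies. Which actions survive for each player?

P2 drop Q (P beats it: A:11>8 B:9>5 C:8>6)
P2 drop S (P beats it: A:11>2 B:9>1 C:8>1)
P1 drop C (B beats it: P:5>4 R:8>7)
P1→{A,B} P2→{P,R}

IESDS → P1:{A,B} P2:{P,R}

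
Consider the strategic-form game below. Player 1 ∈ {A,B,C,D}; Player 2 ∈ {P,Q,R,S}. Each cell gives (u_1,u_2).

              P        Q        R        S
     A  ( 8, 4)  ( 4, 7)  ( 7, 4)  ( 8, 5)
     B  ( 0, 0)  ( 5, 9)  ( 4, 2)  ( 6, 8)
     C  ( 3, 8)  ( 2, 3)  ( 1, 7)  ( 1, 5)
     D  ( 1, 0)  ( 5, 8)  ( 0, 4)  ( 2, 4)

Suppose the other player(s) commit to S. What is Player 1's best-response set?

u_1(A vs S) = 8
u_1(B vs S) = 6
u_1(C vs S) = 1
u_1(D vs S) = 2
max payoff 8 at {A}

P1 best: {A}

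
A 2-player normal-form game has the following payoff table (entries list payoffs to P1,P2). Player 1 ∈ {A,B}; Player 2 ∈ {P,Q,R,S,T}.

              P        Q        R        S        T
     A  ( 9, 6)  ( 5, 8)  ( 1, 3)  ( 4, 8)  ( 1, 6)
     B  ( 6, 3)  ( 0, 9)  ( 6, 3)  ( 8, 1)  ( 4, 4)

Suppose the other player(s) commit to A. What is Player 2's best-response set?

u_2(P vs A) = 6
u_2(Q vs A) = 8
u_2(R vs A) = 3
u_2(S vs A) = 8
u_2(T vs A) = 6
max payoff 8 at {Q,S}

BR_2 = {Q,S}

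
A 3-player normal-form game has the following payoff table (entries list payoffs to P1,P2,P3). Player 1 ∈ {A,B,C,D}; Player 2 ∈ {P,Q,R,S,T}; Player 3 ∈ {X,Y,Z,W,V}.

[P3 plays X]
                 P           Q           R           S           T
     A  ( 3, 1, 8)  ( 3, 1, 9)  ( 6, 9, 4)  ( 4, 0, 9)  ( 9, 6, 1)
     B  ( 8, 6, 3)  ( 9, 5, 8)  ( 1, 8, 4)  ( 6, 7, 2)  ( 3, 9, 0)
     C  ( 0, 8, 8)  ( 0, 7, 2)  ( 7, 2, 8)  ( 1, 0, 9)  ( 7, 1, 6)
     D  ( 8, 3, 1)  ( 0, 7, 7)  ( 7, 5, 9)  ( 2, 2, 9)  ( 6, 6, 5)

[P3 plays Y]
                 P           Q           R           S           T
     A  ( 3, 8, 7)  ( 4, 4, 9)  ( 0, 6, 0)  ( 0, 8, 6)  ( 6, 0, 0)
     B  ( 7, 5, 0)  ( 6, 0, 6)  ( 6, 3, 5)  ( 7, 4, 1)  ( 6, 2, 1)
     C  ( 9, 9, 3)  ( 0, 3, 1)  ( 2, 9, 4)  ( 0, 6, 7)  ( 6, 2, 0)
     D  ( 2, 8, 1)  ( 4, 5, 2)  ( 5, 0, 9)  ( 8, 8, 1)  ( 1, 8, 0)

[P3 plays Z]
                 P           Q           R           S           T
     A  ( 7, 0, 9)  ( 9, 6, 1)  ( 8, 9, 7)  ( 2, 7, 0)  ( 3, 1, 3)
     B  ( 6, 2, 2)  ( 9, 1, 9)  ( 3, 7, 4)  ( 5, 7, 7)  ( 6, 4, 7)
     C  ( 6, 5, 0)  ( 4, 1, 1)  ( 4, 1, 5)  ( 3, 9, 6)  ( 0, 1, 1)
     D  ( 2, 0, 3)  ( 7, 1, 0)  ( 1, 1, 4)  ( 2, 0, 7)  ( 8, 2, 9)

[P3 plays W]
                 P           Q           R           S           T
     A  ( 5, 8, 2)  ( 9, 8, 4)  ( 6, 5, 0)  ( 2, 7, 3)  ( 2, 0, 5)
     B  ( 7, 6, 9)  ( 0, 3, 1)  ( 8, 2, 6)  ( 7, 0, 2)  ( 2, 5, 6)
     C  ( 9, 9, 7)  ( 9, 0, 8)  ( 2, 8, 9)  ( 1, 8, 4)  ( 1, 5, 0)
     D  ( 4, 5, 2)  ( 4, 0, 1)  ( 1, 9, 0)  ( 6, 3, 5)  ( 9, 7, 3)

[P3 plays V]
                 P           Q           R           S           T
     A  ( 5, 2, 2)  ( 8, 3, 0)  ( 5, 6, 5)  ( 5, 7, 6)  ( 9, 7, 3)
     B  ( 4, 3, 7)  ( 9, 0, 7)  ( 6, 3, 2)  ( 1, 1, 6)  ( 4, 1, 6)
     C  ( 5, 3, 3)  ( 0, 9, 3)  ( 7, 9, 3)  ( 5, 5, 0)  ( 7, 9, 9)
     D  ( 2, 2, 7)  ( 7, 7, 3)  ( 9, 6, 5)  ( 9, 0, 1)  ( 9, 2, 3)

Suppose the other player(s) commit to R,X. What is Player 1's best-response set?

u_1(A vs R,X) = 6
u_1(B vs R,X) = 1
u_1(C vs R,X) = 7
u_1(D vs R,X) = 7
max payoff 7 at {C,D}

argmax u_1 = {C,D}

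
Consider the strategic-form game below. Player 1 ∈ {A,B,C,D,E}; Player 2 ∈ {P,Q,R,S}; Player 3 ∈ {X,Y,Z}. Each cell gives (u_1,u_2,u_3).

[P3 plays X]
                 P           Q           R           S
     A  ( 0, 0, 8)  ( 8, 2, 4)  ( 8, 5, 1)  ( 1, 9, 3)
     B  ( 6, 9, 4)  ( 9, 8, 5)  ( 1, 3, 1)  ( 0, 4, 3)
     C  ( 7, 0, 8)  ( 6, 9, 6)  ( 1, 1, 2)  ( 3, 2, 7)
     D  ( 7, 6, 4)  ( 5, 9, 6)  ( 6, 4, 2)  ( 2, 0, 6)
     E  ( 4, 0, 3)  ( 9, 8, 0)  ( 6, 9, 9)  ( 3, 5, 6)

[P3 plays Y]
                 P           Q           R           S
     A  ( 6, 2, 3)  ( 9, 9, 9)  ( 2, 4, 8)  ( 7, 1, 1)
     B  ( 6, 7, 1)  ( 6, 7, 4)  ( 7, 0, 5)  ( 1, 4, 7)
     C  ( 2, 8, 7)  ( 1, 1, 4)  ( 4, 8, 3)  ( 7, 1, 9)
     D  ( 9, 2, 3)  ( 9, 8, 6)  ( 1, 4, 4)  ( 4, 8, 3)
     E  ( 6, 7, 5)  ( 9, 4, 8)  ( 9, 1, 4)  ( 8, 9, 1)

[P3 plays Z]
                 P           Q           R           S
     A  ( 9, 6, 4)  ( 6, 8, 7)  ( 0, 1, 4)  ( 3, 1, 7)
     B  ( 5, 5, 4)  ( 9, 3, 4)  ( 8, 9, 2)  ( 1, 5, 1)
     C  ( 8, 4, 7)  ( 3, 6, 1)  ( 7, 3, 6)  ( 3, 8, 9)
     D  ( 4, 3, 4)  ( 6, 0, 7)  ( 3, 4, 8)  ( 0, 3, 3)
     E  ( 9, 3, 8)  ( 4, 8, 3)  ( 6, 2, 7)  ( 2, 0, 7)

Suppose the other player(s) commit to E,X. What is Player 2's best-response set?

u_2(P vs E,X) = 0
u_2(Q vs E,X) = 8
u_2(R vs E,X) = 9
u_2(S vs E,X) = 5
max payoff 9 at {R}

P2 best: {R}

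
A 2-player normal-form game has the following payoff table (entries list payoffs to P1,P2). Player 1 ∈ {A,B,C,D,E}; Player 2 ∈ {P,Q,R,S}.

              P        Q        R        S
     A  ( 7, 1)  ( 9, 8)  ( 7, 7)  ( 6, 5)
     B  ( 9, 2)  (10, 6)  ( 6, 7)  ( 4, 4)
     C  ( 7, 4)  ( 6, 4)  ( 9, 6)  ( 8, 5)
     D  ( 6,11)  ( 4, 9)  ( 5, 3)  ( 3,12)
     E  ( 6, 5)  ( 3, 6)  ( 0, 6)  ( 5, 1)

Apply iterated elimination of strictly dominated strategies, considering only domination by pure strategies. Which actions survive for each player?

P1 drop D (A beats it: P:7>6 Q:9>4 R:7>5 S:6>3)
P1 drop E (A beats it: P:7>6 Q:9>3 R:7>0 S:6>5)
P2 drop P (R beats it: A:7>1 B:7>2 C:6>4)
P2 drop S (R beats it: A:7>5 B:7>4 C:6>5)
P1→{A,B,C} P2→{Q,R}

Remaining: P1:{A,B,C} P2:{Q,R}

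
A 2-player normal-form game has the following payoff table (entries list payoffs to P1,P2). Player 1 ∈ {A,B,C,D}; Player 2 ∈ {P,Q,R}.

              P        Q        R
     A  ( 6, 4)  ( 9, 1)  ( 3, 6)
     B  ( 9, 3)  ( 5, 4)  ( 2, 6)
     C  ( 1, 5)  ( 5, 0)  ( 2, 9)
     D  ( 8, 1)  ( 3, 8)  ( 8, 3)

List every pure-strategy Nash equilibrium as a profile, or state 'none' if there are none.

(A,P): not NE [P1→B gives 9>6; P2→R gives 6>4]
(A,Q): not NE [P2→R gives 6>1]
(A,R): not NE [P1→D gives 8>3]
(B,P): not NE [P2→R gives 6>3]
(B,Q): not NE [P1→A gives 9>5; P2→R gives 6>4]
(B,R): not NE [P1→D gives 8>2]
(C,P): not NE [P1→B gives 9>1; P2→R gives 9>5]
(C,Q): not NE [P1→A gives 9>5; P2→R gives 9>0]
(C,R): not NE [P1→D gives 8>2]
(D,P): not NE [P1→B gives 9>8; P2→Q gives 8>1]
(D,Q): not NE [P1→A gives 9>3]
(D,R): not NE [P2→Q gives 8>3]

Equilibria: none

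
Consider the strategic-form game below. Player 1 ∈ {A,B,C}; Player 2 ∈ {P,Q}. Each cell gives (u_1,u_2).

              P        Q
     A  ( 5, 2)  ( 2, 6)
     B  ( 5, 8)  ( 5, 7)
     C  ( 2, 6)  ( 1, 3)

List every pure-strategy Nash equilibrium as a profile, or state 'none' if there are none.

PSNE = {(B,P)}

(A,P): not NE [P2→Q gives 6>2]
(A,Q): not NE [P1→B gives 5>2]
(B,P): NE
(B,Q): not NE [P2→P gives 8>7]
(C,P): not NE [P1→B gives 5>2]
(C,Q): not NE [P1→B gives 5>1; P2→P gives 6>3]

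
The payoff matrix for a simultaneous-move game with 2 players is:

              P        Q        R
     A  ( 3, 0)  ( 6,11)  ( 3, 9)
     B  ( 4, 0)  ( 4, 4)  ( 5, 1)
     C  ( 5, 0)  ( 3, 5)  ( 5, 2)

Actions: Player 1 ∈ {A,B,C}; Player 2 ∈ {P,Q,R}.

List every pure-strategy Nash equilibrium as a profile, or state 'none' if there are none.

(A,P): not NE [P1→C gives 5>3; P2→Q gives 11>0]
(A,Q): NE
(A,R): not NE [P1→C gives 5>3; P2→Q gives 11>9]
(B,P): not NE [P1→C gives 5>4; P2→Q gives 4>0]
(B,Q): not NE [P1→A gives 6>4]
(B,R): not NE [P2→Q gives 4>1]
(C,P): not NE [P2→Q gives 5>0]
(C,Q): not NE [P1→A gives 6>3]
(C,R): not NE [P2→Q gives 5>2]

PSNE = {(A,Q)}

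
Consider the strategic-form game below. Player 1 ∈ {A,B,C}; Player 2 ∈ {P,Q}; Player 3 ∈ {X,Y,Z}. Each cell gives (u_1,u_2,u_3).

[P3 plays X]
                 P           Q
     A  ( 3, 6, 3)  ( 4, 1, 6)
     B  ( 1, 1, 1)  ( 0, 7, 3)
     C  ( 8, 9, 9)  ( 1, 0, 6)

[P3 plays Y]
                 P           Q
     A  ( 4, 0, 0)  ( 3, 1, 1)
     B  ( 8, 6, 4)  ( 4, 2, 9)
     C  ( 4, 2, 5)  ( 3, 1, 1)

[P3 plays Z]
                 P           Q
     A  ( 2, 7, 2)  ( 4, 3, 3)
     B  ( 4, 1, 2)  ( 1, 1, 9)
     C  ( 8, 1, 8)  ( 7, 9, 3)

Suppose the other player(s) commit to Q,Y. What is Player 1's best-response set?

u_1(A vs Q,Y) = 3
u_1(B vs Q,Y) = 4
u_1(C vs Q,Y) = 3
max payoff 4 at {B}

BR_1 = {B}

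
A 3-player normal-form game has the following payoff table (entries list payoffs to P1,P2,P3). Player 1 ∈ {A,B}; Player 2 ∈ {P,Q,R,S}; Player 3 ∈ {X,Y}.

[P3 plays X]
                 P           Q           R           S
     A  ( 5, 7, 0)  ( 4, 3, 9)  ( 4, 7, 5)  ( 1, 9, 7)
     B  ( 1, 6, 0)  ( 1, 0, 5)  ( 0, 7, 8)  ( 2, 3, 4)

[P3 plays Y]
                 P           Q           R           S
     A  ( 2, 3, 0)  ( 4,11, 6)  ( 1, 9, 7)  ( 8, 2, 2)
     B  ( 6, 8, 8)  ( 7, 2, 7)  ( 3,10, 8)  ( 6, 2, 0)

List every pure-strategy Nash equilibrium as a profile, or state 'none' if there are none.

(A,P,X): not NE [P2→S gives 9>7]
(A,P,Y): not NE [P1→B gives 6>2; P2→Q gives 11>3]
(A,Q,X): not NE [P2→S gives 9>3]
(A,Q,Y): not NE [P1→B gives 7>4; P3→X gives 9>6]
(A,R,X): not NE [P2→S gives 9>7; P3→Y gives 7>5]
(A,R,Y): not NE [P1→B gives 3>1; P2→Q gives 11>9]
(A,S,X): not NE [P1→B gives 2>1]
(A,S,Y): not NE [P2→Q gives 11>2; P3→X gives 7>2]
(B,P,X): not NE [P1→A gives 5>1; P2→R gives 7>6; P3→Y gives 8>0]
(B,P,Y): not NE [P2→R gives 10>8]
(B,Q,X): not NE [P1→A gives 4>1; P2→R gives 7>0; P3→Y gives 7>5]
(B,Q,Y): not NE [P2→R gives 10>2]
(B,R,X): not NE [P1→A gives 4>0]
(B,R,Y): NE
(B,S,X): not NE [P2→R gives 7>3]
(B,S,Y): not NE [P1→A gives 8>6; P2→R gives 10>2; P3→X gives 4>0]

NE set: (B,R,Y)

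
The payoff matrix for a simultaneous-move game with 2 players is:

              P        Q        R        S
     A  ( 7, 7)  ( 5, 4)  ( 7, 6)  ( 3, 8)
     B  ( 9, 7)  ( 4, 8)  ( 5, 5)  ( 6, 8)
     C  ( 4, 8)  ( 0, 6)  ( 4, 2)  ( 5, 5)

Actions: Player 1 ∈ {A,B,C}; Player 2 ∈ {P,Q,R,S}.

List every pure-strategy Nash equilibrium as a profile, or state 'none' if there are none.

NE set: (B,S)

(A,P): not NE [P1→B gives 9>7; P2→S gives 8>7]
(A,Q): not NE [P2→S gives 8>4]
(A,R): not NE [P2→S gives 8>6]
(A,S): not NE [P1→B gives 6>3]
(B,P): not NE [P2→S gives 8>7]
(B,Q): not NE [P1→A gives 5>4]
(B,R): not NE [P1→A gives 7>5; P2→S gives 8>5]
(B,S): NE
(C,P): not NE [P1→B gives 9>4]
(C,Q): not NE [P1→A gives 5>0; P2→P gives 8>6]
(C,R): not NE [P1→A gives 7>4; P2→P gives 8>2]
(C,S): not NE [P1→B gives 6>5; P2→P gives 8>5]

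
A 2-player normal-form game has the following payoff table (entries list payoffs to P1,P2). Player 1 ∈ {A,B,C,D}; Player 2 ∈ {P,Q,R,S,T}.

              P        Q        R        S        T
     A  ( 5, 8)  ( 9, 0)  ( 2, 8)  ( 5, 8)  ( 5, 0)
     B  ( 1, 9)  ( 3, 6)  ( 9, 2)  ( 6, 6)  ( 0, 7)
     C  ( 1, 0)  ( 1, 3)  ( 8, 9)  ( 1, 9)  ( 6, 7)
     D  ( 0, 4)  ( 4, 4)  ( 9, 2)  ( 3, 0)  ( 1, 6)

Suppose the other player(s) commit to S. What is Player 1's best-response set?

P1 best: {B}

u_1(A vs S) = 5
u_1(B vs S) = 6
u_1(C vs S) = 1
u_1(D vs S) = 3
max payoff 6 at {B}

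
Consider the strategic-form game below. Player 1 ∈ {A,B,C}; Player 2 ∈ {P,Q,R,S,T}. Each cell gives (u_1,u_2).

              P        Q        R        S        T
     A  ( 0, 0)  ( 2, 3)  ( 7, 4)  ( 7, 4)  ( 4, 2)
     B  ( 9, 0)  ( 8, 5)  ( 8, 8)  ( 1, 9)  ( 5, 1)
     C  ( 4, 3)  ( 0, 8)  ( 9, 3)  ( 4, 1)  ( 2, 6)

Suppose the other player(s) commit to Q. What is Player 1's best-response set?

u_1(A vs Q) = 2
u_1(B vs Q) = 8
u_1(C vs Q) = 0
max payoff 8 at {B}

argmax u_1 = {B}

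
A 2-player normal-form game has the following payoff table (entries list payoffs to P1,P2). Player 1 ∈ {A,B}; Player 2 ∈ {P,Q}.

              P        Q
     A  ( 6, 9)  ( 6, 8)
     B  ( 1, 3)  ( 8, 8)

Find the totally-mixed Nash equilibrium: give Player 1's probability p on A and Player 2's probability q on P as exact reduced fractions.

P1 mixes 5/6 on A; P2 mixes 2/7 on P

P1 indiff ⇒ q·6+(1-q)·6 = q·1+(1-q)·8 ⇒ q(5) = (1-q)(2) ⇒ q = 2/7
P2 indiff ⇒ p·9+(1-p)·3 = p·8+(1-p)·8 ⇒ p(1) = (1-p)(5) ⇒ p = 5/6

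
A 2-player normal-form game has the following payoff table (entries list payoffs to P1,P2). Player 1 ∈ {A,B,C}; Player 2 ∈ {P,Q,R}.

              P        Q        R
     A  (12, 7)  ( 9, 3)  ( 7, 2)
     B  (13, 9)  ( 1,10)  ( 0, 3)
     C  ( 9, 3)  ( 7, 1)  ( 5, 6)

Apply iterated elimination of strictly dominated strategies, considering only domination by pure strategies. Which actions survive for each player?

Survivors P1:{A,B} P2:{P,Q}

P1 drop C (A beats it: P:12>9 Q:9>7 R:7>5)
P2 drop R (P beats it: A:7>2 B:9>3)
P1→{A,B} P2→{P,Q}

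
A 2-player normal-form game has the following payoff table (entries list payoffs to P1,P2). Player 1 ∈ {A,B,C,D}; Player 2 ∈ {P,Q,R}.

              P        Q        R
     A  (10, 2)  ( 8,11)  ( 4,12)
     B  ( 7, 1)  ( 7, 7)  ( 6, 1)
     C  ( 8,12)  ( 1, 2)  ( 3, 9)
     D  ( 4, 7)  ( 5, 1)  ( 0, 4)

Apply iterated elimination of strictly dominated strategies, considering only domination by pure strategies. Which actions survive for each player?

IESDS → P1:{A,B} P2:{Q,R}

P1 drop C (A beats it: P:10>8 Q:8>1 R:4>3)
P1 drop D (A beats it: P:10>4 Q:8>5 R:4>0)
P2 drop P (Q beats it: A:11>2 B:7>1)
P1→{A,B} P2→{Q,R}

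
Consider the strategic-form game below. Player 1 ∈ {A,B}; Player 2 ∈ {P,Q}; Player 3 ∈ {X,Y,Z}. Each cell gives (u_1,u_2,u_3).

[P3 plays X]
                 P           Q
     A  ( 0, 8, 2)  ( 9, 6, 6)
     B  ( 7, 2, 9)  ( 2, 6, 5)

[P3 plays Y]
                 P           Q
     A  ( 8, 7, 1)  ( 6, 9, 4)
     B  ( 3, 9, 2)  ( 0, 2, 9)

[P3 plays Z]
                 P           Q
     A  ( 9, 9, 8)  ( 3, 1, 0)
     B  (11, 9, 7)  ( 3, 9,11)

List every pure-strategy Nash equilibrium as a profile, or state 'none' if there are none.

Nash profiles: (B,Q,Z)

(A,P,X): not NE [P1→B gives 7>0; P3→Z gives 8>2]
(A,P,Y): not NE [P2→Q gives 9>7; P3→Z gives 8>1]
(A,P,Z): not NE [P1→B gives 11>9]
(A,Q,X): not NE [P2→P gives 8>6]
(A,Q,Y): not NE [P3→X gives 6>4]
(A,Q,Z): not NE [P2→P gives 9>1; P3→X gives 6>0]
(B,P,X): not NE [P2→Q gives 6>2]
(B,P,Y): not NE [P1→A gives 8>3; P3→X gives 9>2]
(B,P,Z): not NE [P3→X gives 9>7]
(B,Q,X): not NE [P1→A gives 9>2; P3→Z gives 11>5]
(B,Q,Y): not NE [P1→A gives 6>0; P2→P gives 9>2; P3→Z gives 11>9]
(B,Q,Z): NE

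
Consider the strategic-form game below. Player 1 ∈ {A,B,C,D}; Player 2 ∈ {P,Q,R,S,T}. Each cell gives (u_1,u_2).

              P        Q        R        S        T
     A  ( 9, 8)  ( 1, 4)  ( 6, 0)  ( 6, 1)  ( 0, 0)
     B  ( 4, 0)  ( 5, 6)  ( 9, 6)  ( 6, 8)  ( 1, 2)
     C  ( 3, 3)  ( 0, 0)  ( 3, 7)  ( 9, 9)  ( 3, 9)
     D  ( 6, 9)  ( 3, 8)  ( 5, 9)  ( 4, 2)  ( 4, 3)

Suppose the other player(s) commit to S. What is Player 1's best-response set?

P1 best: {C}

u_1(A vs S) = 6
u_1(B vs S) = 6
u_1(C vs S) = 9
u_1(D vs S) = 4
max payoff 9 at {C}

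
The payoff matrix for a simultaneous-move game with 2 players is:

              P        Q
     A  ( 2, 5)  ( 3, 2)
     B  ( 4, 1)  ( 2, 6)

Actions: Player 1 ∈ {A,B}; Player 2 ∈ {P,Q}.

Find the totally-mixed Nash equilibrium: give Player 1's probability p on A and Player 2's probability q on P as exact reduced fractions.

P1 mixes 5/8 on A; P2 mixes 1/3 on P

P1 indiff ⇒ q·2+(1-q)·3 = q·4+(1-q)·2 ⇒ q(-2) = (1-q)(-1) ⇒ q = 1/3
P2 indiff ⇒ p·5+(1-p)·1 = p·2+(1-p)·6 ⇒ p(3) = (1-p)(5) ⇒ p = 5/8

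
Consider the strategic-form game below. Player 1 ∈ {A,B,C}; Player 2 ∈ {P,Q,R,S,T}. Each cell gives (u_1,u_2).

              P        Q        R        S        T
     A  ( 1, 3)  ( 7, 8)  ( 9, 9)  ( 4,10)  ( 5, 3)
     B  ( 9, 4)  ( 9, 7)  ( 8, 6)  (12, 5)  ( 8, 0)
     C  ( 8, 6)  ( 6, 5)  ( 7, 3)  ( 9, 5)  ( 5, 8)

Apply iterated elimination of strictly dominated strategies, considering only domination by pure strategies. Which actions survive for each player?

P1 drop C (B beats it: P:9>8 Q:9>6 R:8>7 S:12>9 T:8>5)
P2 drop P (Q beats it: A:8>3 B:7>4)
P2 drop T (Q beats it: A:8>3 B:7>0)
P1→{A,B} P2→{Q,R,S}

Remaining: P1:{A,B} P2:{Q,R,S}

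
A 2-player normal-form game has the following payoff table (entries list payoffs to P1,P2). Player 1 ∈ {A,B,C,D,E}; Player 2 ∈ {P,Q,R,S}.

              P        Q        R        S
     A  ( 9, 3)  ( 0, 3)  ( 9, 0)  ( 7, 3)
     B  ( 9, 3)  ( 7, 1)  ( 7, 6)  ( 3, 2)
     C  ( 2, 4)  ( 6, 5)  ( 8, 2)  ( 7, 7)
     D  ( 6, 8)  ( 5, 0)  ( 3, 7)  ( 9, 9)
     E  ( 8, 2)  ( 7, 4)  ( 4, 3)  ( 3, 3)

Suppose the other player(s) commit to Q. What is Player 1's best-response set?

u_1(A vs Q) = 0
u_1(B vs Q) = 7
u_1(C vs Q) = 6
u_1(D vs Q) = 5
u_1(E vs Q) = 7
max payoff 7 at {B,E}

argmax u_1 = {B,E}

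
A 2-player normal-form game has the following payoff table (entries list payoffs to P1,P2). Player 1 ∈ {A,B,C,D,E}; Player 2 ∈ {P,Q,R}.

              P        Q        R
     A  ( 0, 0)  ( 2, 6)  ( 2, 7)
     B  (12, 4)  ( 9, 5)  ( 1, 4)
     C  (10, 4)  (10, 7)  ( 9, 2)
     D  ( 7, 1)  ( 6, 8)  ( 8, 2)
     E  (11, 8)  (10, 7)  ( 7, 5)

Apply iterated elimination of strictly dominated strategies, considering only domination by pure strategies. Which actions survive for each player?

P1 drop A (C beats it: P:10>0 Q:10>2 R:9>2)
P1 drop D (C beats it: P:10>7 Q:10>6 R:9>8)
P2 drop R (Q beats it: B:5>4 C:7>2 E:7>5)
P1→{B,C,E} P2→{P,Q}

Survivors P1:{B,C,E} P2:{P,Q}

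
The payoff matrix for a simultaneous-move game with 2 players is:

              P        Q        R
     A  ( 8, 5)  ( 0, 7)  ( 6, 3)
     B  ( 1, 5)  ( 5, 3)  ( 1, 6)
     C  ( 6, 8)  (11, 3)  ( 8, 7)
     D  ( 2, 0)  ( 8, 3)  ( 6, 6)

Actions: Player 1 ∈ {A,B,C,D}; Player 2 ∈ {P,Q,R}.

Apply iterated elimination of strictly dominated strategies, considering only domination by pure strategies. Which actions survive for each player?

Survivors P1:{A,C} P2:{P,Q}

P1 drop B (C beats it: P:6>1 Q:11>5 R:8>1)
P1 drop D (C beats it: P:6>2 Q:11>8 R:8>6)
P2 drop R (P beats it: A:5>3 C:8>7)
P1→{A,C} P2→{P,Q}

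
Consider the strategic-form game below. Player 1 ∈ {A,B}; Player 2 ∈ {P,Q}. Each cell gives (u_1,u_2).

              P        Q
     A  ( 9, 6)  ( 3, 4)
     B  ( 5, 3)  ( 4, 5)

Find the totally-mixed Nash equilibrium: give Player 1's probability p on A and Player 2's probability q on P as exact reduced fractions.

p=1/2, q=1/5

P1 indiff ⇒ q·9+(1-q)·3 = q·5+(1-q)·4 ⇒ q(4) = (1-q)(1) ⇒ q = 1/5
P2 indiff ⇒ p·6+(1-p)·3 = p·4+(1-p)·5 ⇒ p(2) = (1-p)(2) ⇒ p = 1/2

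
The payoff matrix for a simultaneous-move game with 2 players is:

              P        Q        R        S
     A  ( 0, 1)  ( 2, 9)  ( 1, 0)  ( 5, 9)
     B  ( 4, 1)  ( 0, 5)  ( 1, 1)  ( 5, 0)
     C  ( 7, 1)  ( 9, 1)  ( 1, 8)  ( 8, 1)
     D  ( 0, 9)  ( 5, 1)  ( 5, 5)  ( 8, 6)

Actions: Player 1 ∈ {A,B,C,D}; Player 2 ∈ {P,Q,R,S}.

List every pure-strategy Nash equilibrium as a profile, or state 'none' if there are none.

(A,P): not NE [P1→C gives 7>0; P2→S gives 9>1]
(A,Q): not NE [P1→C gives 9>2]
(A,R): not NE [P1→D gives 5>1; P2→S gives 9>0]
(A,S): not NE [P1→D gives 8>5]
(B,P): not NE [P1→C gives 7>4; P2→Q gives 5>1]
(B,Q): not NE [P1→C gives 9>0]
(B,R): not NE [P1→D gives 5>1; P2→Q gives 5>1]
(B,S): not NE [P1→D gives 8>5; P2→Q gives 5>0]
(C,P): not NE [P2→R gives 8>1]
(C,Q): not NE [P2→R gives 8>1]
(C,R): not NE [P1→D gives 5>1]
(C,S): not NE [P2→R gives 8>1]
(D,P): not NE [P1→C gives 7>0]
(D,Q): not NE [P1→C gives 9>5; P2→P gives 9>1]
(D,R): not NE [P2→P gives 9>5]
(D,S): not NE [P2→P gives 9>6]

Equilibria: none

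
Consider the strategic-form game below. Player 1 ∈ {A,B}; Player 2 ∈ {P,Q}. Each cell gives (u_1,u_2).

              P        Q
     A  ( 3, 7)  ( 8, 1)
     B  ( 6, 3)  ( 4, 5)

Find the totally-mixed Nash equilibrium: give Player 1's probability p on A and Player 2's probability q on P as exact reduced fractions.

(p,q) = (1/4, 4/7)

P1 indiff ⇒ q·3+(1-q)·8 = q·6+(1-q)·4 ⇒ q(-3) = (1-q)(-4) ⇒ q = 4/7
P2 indiff ⇒ p·7+(1-p)·3 = p·1+(1-p)·5 ⇒ p(6) = (1-p)(2) ⇒ p = 1/4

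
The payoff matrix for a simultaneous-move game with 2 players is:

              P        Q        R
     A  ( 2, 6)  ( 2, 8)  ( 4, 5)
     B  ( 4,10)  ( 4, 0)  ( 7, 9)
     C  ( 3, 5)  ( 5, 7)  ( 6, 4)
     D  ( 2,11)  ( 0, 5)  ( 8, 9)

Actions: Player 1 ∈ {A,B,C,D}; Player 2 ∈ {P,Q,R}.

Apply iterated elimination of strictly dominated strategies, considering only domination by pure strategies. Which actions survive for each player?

IESDS → P1:{B,C} P2:{P,Q}

P1 drop A (B beats it: P:4>2 Q:4>2 R:7>4)
P2 drop R (P beats it: B:10>9 C:5>4 D:11>9)
P1 drop D (B beats it: P:4>2 Q:4>0)
P1→{B,C} P2→{P,Q}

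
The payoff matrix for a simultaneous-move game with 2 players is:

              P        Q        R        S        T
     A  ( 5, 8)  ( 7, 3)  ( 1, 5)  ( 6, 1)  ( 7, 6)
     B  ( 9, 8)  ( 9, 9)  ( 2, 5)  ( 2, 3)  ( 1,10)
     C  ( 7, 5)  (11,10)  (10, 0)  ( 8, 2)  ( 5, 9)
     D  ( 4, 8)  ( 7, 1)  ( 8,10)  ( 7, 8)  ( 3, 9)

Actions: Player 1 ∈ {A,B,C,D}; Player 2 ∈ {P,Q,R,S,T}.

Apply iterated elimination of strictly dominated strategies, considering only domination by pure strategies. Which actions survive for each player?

Remaining: P1:{A,B,C} P2:{P,Q,T}

P1 drop D (C beats it: P:7>4 Q:11>7 R:10>8 S:8>7 T:5>3)
P2 drop R (P beats it: A:8>5 B:8>5 C:5>0)
P2 drop S (P beats it: A:8>1 B:8>3 C:5>2)
P1→{A,B,C} P2→{P,Q,T}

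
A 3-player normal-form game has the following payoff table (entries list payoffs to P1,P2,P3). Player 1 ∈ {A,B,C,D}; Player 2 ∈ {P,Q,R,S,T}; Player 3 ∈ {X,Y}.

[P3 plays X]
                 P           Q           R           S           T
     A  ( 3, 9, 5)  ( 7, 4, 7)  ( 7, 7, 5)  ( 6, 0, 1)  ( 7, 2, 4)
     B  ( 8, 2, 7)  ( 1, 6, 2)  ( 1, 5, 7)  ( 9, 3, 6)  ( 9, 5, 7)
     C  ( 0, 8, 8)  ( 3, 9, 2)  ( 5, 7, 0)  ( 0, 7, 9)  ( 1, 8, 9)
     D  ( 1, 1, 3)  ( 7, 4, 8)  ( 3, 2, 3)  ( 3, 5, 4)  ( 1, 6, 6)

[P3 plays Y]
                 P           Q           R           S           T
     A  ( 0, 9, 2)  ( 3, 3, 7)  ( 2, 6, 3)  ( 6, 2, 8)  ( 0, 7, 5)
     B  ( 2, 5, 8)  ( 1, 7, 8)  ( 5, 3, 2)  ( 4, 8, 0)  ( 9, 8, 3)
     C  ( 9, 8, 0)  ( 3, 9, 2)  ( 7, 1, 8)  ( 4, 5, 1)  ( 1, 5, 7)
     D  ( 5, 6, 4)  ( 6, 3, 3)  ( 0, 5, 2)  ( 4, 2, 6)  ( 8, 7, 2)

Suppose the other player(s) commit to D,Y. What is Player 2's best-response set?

argmax u_2 = {T}

u_2(P vs D,Y) = 6
u_2(Q vs D,Y) = 3
u_2(R vs D,Y) = 5
u_2(S vs D,Y) = 2
u_2(T vs D,Y) = 7
max payoff 7 at {T}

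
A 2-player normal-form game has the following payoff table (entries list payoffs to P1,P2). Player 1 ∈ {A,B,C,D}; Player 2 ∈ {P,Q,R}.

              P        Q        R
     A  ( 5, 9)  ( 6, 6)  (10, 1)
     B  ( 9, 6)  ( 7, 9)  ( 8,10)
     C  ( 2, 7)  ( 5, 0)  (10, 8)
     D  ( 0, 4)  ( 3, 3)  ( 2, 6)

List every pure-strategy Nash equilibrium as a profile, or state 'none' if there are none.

(A,P): not NE [P1→B gives 9>5]
(A,Q): not NE [P1→B gives 7>6; P2→P gives 9>6]
(A,R): not NE [P2→P gives 9>1]
(B,P): not NE [P2→R gives 10>6]
(B,Q): not NE [P2→R gives 10>9]
(B,R): not NE [P1→C gives 10>8]
(C,P): not NE [P1→B gives 9>2; P2→R gives 8>7]
(C,Q): not NE [P1→B gives 7>5; P2→R gives 8>0]
(C,R): NE
(D,P): not NE [P1→B gives 9>0; P2→R gives 6>4]
(D,Q): not NE [P1→B gives 7>3; P2→R gives 6>3]
(D,R): not NE [P1→C gives 10>2]

PSNE = {(C,R)}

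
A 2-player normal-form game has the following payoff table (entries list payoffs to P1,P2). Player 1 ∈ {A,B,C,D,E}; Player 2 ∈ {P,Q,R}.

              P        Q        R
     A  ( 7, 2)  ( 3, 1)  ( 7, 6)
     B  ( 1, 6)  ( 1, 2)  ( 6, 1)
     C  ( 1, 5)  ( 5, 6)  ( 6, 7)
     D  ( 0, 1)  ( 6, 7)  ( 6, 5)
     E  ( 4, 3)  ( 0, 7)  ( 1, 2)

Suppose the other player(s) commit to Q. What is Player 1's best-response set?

u_1(A vs Q) = 3
u_1(B vs Q) = 1
u_1(C vs Q) = 5
u_1(D vs Q) = 6
u_1(E vs Q) = 0
max payoff 6 at {D}

P1 best: {D}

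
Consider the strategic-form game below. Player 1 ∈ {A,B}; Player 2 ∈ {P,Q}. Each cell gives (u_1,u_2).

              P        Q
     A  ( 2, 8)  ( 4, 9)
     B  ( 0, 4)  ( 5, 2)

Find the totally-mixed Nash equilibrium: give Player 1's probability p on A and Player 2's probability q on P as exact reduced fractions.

(p,q) = (2/3, 1/3)

P1 indiff ⇒ q·2+(1-q)·4 = q·0+(1-q)·5 ⇒ q(2) = (1-q)(1) ⇒ q = 1/3
P2 indiff ⇒ p·8+(1-p)·4 = p·9+(1-p)·2 ⇒ p(-1) = (1-p)(-2) ⇒ p = 2/3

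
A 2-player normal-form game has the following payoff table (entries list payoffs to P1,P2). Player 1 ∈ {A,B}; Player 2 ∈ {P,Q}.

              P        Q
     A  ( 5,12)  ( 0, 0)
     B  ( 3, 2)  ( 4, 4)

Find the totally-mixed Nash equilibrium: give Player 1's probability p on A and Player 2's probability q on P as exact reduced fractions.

P1 indiff ⇒ q·5+(1-q)·0 = q·3+(1-q)·4 ⇒ q(2) = (1-q)(4) ⇒ q = 2/3
P2 indiff ⇒ p·12+(1-p)·2 = p·0+(1-p)·4 ⇒ p(12) = (1-p)(2) ⇒ p = 1/7

(p,q) = (1/7, 2/3)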